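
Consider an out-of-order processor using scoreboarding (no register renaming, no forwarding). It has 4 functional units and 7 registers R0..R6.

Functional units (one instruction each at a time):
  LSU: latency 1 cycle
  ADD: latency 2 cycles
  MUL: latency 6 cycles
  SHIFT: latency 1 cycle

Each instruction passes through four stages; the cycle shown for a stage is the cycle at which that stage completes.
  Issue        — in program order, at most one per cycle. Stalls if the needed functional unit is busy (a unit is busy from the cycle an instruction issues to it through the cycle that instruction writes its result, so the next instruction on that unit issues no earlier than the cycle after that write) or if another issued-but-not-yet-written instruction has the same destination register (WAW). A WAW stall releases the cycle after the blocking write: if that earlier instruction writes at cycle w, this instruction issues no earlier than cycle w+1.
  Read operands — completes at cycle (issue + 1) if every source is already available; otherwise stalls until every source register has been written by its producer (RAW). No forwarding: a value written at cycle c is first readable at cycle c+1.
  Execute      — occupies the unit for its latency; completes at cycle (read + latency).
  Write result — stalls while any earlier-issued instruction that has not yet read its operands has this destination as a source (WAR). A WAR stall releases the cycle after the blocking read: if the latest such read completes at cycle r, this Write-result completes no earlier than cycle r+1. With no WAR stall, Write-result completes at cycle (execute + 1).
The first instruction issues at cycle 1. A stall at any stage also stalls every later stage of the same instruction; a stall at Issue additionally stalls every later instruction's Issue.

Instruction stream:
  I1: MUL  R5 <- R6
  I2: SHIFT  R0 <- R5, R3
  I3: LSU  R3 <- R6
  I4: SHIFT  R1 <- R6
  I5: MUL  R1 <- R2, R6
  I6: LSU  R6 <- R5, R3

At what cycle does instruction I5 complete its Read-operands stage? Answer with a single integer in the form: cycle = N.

cycle = 18

[1] I1 dispatched to MUL
[2] I1 operands ready; I2 dispatched to SHIFT
[3] I3 dispatched to LSU
[4] I3 operands ready
[5] I3 complete
[8] I1 complete
[9] R5←I1
[10] I2 operands ready
[11] I2 complete; R3←I3
[12] R0←I2
[13] I4 dispatched to SHIFT
[14] I4 operands ready
[15] I4 complete
[16] R1←I4
[17] I5 dispatched to MUL
[18] I5 operands ready; I6 dispatched to LSU
[19] I6 operands ready
[20] I6 complete
[21] R6←I6
[24] I5 complete
[25] R1←I5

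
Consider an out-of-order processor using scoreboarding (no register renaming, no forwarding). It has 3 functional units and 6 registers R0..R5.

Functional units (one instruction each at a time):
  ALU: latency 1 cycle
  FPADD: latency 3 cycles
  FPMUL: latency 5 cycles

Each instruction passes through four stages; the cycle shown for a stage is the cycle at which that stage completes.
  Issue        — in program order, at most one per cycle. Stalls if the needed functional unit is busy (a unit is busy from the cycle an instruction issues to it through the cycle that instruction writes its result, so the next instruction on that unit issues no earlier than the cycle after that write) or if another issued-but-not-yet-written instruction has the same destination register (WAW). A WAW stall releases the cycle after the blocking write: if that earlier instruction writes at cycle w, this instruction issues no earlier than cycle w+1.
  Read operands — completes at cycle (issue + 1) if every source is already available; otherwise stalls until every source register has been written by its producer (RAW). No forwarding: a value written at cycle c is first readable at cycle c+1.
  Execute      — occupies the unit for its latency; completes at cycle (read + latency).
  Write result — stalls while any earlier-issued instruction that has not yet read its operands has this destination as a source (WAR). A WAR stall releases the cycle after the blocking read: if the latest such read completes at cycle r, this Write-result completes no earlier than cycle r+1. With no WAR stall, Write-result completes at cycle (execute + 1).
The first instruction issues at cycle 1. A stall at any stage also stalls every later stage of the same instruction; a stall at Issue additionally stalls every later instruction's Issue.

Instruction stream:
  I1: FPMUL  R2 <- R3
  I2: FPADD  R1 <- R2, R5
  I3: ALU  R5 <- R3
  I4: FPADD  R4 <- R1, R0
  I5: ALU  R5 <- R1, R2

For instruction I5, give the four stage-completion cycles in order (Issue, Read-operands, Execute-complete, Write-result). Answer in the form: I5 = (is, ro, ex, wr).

I5 = (15, 16, 17, 18)

[1] I1 issues→FPMUL
[2] I1 reads; I2 issues→FPADD
[3] I3 issues→ALU
[4] I3 reads
[5] I3 exec-done
[7] I1 exec-done
[8] I1 writes R2
[9] I2 reads
[10] I3 writes R5
[12] I2 exec-done
[13] I2 writes R1
[14] I4 issues→FPADD
[15] I4 reads; I5 issues→ALU
[16] I5 reads
[17] I5 exec-done
[18] I4 exec-done; I5 writes R5
[19] I4 writes R4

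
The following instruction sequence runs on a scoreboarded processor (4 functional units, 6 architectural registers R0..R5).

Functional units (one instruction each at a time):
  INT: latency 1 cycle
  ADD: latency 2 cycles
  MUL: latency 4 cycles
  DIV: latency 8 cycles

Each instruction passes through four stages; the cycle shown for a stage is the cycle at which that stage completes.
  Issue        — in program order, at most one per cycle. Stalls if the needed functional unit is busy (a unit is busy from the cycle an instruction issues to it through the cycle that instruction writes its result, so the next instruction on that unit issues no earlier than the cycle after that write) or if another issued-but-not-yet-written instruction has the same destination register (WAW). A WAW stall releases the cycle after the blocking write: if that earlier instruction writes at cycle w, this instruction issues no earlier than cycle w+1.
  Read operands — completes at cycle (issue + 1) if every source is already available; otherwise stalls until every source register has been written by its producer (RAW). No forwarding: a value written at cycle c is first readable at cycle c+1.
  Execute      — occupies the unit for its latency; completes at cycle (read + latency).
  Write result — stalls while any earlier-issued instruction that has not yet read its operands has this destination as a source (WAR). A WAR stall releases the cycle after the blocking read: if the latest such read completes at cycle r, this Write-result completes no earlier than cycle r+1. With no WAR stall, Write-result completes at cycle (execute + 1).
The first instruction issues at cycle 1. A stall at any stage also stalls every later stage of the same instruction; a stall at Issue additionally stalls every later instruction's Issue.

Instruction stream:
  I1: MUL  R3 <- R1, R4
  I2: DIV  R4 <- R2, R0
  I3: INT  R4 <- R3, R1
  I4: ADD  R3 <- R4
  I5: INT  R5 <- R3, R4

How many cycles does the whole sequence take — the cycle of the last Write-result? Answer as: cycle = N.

cycle = 23

[I1] 1/2/6/7
[I2] 2/3/11/12
[I3] 13/14/15/16  (WAW R4: wait I2 write@12)
[I4] 14/17/19/20  (RAW R4: wait I3 write@16)
[I5] 17/21/22/23  (struct: INT busy until I3 writes@16; RAW R3: wait I4 write@20)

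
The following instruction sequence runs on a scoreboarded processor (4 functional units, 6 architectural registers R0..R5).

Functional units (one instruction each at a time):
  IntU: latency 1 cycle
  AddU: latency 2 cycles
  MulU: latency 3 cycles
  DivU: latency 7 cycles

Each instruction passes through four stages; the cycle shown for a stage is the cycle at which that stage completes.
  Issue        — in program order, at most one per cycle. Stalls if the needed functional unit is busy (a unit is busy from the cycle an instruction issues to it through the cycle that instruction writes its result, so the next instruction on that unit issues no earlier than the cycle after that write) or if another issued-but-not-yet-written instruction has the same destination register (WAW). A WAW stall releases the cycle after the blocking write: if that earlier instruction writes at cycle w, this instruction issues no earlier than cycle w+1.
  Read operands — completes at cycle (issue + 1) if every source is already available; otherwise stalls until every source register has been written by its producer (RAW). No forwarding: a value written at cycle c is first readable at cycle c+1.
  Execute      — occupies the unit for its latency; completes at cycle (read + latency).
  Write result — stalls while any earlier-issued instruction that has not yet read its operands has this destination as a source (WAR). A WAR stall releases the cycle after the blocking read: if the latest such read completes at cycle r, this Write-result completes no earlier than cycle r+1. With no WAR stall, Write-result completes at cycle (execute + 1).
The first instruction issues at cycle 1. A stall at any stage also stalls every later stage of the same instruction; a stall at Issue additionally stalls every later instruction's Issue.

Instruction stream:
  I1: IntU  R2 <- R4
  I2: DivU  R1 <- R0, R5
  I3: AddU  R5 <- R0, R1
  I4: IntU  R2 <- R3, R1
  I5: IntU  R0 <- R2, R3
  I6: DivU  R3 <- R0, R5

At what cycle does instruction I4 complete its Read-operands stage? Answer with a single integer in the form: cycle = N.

I1 -> (1, 2, 3, 4)
I2 -> (2, 3, 10, 11)
I3 -> (3, 12, 14, 15)  // RAW R1: wait I2 write@11
I4 -> (5, 12, 13, 14)  // struct: IntU busy until I1 writes@4, RAW R1: wait I2 write@11
I5 -> (15, 16, 17, 18)  // struct: IntU busy until I4 writes@14
I6 -> (16, 19, 26, 27)  // RAW R0: wait I5 write@18

cycle = 12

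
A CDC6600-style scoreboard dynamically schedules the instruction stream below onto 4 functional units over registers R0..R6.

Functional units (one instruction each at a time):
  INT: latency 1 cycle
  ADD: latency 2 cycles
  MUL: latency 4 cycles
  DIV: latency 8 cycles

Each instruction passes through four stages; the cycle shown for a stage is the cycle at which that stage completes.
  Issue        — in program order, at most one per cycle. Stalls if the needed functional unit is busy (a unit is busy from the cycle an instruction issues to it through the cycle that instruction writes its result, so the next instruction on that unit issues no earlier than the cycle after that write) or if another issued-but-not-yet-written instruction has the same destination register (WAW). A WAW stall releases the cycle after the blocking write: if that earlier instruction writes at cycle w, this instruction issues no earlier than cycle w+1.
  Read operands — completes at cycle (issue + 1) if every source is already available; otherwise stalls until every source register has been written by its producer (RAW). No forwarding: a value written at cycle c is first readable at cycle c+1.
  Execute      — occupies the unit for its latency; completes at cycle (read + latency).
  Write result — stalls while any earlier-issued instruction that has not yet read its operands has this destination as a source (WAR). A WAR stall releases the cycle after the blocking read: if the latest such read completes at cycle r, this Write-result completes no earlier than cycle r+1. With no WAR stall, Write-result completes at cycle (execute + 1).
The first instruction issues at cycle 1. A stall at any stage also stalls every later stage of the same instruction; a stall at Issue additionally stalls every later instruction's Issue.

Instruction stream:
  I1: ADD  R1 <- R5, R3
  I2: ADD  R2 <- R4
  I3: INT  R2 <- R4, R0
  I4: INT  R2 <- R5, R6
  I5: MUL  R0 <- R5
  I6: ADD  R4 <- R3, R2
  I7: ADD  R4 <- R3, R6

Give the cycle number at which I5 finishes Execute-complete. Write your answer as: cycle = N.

cycle 1: I1 issues→ADD
cycle 2: I1 reads
cycle 4: I1 exec-done
cycle 5: I1 writes R1
cycle 6: I2 issues→ADD
cycle 7: I2 reads
cycle 9: I2 exec-done
cycle 10: I2 writes R2
cycle 11: I3 issues→INT
cycle 12: I3 reads
cycle 13: I3 exec-done
cycle 14: I3 writes R2
cycle 15: I4 issues→INT
cycle 16: I4 reads; I5 issues→MUL
cycle 17: I4 exec-done; I5 reads; I6 issues→ADD
cycle 18: I4 writes R2
cycle 19: I6 reads
cycle 21: I5 exec-done; I6 exec-done
cycle 22: I5 writes R0; I6 writes R4
cycle 23: I7 issues→ADD
cycle 24: I7 reads
cycle 26: I7 exec-done
cycle 27: I7 writes R4

cycle = 21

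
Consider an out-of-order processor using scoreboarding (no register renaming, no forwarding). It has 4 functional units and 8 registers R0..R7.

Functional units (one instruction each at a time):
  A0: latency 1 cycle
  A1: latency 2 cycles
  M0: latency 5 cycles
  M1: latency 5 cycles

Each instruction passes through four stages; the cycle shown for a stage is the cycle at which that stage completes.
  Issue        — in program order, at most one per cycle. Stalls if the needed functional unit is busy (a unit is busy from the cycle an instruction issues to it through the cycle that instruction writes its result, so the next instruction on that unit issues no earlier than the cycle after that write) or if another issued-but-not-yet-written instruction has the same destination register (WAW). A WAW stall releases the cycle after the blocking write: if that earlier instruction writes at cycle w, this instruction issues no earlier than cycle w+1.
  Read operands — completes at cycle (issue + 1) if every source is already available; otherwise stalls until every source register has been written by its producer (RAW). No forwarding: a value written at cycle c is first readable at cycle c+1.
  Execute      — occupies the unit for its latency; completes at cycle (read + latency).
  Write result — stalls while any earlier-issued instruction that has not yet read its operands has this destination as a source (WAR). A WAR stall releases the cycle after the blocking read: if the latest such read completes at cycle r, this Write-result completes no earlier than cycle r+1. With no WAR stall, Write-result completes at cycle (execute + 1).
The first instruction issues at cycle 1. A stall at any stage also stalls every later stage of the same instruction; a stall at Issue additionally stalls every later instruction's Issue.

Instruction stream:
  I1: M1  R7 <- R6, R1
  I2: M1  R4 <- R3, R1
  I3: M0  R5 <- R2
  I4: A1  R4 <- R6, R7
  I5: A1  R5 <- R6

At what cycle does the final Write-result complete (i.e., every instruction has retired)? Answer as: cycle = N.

cycle = 26

I1: IS=1 RO=2 EX=7 WR=8
I2: IS=9 RO=10 EX=15 WR=16  [struct: M1 busy until I1 writes@8]
I3: IS=10 RO=11 EX=16 WR=17
I4: IS=17 RO=18 EX=20 WR=21  [WAW R4: wait I2 write@16]
I5: IS=22 RO=23 EX=25 WR=26  [struct: A1 busy until I4 writes@21]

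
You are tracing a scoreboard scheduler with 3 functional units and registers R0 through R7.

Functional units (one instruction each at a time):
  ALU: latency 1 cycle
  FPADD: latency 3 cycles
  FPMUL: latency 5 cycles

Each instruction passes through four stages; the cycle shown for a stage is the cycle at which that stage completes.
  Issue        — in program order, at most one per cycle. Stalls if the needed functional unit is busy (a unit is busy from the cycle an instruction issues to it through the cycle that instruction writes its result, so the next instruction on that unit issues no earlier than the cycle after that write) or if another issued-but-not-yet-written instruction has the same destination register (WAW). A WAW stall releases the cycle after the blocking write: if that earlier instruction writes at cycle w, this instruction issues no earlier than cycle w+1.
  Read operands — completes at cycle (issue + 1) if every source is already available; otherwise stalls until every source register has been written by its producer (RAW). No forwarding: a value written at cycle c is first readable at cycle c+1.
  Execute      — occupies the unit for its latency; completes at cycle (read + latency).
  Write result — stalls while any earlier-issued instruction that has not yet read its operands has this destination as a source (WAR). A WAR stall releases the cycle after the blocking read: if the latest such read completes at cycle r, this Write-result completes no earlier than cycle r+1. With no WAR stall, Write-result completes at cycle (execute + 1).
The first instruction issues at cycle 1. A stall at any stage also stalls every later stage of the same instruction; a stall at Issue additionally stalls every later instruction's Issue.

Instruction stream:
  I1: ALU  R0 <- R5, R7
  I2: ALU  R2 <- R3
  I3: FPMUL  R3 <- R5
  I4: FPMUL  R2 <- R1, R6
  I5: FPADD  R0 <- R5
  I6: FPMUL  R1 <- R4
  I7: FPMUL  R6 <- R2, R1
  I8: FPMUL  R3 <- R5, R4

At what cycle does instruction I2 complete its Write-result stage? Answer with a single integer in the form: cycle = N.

[I1] 1/2/3/4
[I2] 5/6/7/8  (struct: ALU busy until I1 writes@4)
[I3] 6/7/12/13
[I4] 14/15/20/21  (struct: FPMUL busy until I3 writes@13)
[I5] 15/16/19/20
[I6] 22/23/28/29  (struct: FPMUL busy until I4 writes@21)
[I7] 30/31/36/37  (struct: FPMUL busy until I6 writes@29)
[I8] 38/39/44/45  (struct: FPMUL busy until I7 writes@37)

cycle = 8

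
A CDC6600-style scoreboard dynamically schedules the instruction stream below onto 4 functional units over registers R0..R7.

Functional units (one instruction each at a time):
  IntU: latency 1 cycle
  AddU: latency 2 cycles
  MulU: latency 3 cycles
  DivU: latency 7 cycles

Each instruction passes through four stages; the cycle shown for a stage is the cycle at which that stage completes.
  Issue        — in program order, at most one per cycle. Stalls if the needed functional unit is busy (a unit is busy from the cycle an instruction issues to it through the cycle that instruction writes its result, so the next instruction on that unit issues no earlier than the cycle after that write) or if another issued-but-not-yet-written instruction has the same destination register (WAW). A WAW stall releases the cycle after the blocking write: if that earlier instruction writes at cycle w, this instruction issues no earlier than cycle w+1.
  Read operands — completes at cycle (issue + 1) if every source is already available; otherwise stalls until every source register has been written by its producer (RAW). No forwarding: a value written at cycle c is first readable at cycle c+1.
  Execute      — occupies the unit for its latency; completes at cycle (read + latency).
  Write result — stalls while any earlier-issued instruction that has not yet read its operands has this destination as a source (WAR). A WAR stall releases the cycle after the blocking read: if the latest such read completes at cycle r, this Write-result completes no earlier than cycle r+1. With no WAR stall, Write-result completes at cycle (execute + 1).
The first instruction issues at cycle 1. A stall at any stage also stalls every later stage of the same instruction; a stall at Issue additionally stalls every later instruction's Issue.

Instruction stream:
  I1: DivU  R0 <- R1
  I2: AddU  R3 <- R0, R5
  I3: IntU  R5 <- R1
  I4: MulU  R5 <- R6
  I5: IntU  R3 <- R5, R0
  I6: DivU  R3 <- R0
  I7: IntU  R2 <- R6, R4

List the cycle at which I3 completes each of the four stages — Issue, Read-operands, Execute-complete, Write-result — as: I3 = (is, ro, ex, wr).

[I1] 1/2/9/10
[I2] 2/11/13/14  (RAW R0: wait I1 write@10)
[I3] 3/4/5/12  (WAR R5: wait I2 read@11)
[I4] 13/14/17/18  (WAW R5: wait I3 write@12)
[I5] 15/19/20/21  (WAW R3: wait I2 write@14; RAW R5: wait I4 write@18)
[I6] 22/23/30/31  (WAW R3: wait I5 write@21)
[I7] 23/24/25/26

I3 = (3, 4, 5, 12)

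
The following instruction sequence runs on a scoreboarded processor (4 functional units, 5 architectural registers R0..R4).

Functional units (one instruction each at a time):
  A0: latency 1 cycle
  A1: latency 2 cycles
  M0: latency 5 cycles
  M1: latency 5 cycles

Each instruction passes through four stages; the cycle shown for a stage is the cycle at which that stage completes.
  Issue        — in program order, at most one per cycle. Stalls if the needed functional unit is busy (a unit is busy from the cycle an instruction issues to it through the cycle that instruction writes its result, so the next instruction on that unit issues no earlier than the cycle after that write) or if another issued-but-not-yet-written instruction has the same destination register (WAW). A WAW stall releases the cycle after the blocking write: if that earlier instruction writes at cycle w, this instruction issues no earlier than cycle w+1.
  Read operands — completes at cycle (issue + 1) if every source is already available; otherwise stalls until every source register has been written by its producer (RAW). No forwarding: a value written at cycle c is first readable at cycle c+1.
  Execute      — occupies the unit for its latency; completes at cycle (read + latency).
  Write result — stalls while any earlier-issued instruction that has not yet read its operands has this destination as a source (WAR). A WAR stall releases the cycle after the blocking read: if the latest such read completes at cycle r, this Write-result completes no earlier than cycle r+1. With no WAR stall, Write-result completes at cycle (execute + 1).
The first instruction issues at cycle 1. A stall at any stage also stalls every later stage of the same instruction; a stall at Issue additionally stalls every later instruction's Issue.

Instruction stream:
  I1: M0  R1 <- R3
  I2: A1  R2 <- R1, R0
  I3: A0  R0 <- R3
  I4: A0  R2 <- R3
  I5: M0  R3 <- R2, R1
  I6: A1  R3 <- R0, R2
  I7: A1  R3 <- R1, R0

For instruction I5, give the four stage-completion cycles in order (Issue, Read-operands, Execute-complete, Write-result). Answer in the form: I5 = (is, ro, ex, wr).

t=1  issue I1 (M0)
t=2  I1 read-ops; issue I2 (A1)
t=3  issue I3 (A0)
t=4  I3 read-ops
t=5  I3 finished on A0
t=7  I1 finished on M0
t=8  I1→R1
t=9  I2 read-ops
t=10  I3→R0
t=11  I2 finished on A1
t=12  I2→R2
t=13  issue I4 (A0)
t=14  I4 read-ops; issue I5 (M0)
t=15  I4 finished on A0
t=16  I4→R2
t=17  I5 read-ops
t=22  I5 finished on M0
t=23  I5→R3
t=24  issue I6 (A1)
t=25  I6 read-ops
t=27  I6 finished on A1
t=28  I6→R3
t=29  issue I7 (A1)
t=30  I7 read-ops
t=32  I7 finished on A1
t=33  I7→R3

I5 = (14, 17, 22, 23)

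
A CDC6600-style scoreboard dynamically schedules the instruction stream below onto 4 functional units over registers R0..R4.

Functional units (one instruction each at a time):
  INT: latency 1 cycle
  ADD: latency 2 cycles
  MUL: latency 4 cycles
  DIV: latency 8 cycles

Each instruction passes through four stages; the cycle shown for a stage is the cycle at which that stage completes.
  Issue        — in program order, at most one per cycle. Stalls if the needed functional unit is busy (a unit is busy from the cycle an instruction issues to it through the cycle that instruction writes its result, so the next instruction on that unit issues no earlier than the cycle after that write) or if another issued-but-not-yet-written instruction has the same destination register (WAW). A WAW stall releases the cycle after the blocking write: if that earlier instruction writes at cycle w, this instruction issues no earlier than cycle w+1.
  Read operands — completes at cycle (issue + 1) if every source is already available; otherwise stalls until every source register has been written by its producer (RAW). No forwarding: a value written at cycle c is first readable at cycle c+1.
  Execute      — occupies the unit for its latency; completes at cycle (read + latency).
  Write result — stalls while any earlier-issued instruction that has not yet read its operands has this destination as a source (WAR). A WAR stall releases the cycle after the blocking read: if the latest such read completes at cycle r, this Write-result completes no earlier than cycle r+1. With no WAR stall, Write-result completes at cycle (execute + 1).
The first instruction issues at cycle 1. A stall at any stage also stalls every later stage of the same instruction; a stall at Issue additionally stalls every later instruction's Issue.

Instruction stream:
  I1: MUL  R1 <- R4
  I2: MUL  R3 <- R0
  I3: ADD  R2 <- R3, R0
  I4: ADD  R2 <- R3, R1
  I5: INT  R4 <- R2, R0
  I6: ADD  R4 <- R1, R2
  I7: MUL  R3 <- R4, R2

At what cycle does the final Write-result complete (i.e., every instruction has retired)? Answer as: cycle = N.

cycle 1: I1 dispatched to MUL
cycle 2: I1 operands ready
cycle 6: I1 complete
cycle 7: R1←I1
cycle 8: I2 dispatched to MUL
cycle 9: I2 operands ready · I3 dispatched to ADD
cycle 13: I2 complete
cycle 14: R3←I2
cycle 15: I3 operands ready
cycle 17: I3 complete
cycle 18: R2←I3
cycle 19: I4 dispatched to ADD
cycle 20: I4 operands ready · I5 dispatched to INT
cycle 22: I4 complete
cycle 23: R2←I4
cycle 24: I5 operands ready
cycle 25: I5 complete
cycle 26: R4←I5
cycle 27: I6 dispatched to ADD
cycle 28: I6 operands ready · I7 dispatched to MUL
cycle 30: I6 complete
cycle 31: R4←I6
cycle 32: I7 operands ready
cycle 36: I7 complete
cycle 37: R3←I7

cycle = 37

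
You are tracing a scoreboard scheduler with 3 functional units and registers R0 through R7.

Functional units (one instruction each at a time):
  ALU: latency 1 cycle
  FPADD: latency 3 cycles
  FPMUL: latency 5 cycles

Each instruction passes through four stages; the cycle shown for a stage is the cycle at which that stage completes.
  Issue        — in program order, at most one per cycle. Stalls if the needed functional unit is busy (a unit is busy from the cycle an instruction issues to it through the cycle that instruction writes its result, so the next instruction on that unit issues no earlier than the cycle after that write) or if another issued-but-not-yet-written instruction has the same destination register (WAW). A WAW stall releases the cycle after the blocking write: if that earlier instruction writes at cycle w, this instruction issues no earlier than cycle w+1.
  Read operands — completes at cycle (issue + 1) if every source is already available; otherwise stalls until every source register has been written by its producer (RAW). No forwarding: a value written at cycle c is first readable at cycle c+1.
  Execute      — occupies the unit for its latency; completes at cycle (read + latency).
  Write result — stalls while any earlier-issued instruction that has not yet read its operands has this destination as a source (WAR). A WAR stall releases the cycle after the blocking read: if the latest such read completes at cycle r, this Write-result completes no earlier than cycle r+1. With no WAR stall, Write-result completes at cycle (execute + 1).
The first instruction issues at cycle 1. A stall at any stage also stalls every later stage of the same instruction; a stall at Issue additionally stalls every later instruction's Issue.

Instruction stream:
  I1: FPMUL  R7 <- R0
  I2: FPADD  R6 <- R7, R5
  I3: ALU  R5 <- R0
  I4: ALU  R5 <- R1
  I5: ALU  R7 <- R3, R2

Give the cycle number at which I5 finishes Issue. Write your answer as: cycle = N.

cycle 1: I1 issues→FPMUL
cycle 2: I1 reads, I2 issues→FPADD
cycle 3: I3 issues→ALU
cycle 4: I3 reads
cycle 5: I3 exec-done
cycle 7: I1 exec-done
cycle 8: I1 writes R7
cycle 9: I2 reads
cycle 10: I3 writes R5
cycle 11: I4 issues→ALU
cycle 12: I2 exec-done, I4 reads
cycle 13: I2 writes R6, I4 exec-done
cycle 14: I4 writes R5
cycle 15: I5 issues→ALU
cycle 16: I5 reads
cycle 17: I5 exec-done
cycle 18: I5 writes R7

cycle = 15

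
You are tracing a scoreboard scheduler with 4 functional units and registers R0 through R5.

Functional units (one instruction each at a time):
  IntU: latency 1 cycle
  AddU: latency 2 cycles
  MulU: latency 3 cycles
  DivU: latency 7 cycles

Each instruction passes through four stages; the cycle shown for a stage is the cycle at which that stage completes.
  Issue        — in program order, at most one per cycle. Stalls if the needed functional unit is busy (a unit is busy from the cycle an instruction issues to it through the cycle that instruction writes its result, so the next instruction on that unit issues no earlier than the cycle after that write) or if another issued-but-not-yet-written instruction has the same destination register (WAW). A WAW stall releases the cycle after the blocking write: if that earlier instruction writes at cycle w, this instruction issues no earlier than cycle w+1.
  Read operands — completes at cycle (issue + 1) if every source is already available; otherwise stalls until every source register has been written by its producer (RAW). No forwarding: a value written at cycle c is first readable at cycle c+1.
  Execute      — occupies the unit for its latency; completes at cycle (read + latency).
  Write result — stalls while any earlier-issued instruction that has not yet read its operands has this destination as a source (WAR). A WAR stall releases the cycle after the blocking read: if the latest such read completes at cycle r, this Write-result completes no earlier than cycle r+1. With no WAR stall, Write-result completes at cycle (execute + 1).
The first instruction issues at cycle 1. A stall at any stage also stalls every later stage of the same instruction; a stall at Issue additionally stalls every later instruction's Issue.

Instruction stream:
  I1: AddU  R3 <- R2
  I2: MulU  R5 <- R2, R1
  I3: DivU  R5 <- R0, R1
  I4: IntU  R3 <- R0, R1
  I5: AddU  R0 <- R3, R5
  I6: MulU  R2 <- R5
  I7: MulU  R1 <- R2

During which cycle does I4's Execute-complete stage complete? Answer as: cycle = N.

cycle = 11

1) issue 1, read 2, done 4, write 5
2) issue 2, read 3, done 6, write 7
3) issue 8, read 9, done 16, write 17  <WAW R5: wait I2 write@7>
4) issue 9, read 10, done 11, write 12
5) issue 10, read 18, done 20, write 21  <RAW R5: wait I3 write@17>
6) issue 11, read 18, done 21, write 22  <RAW R5: wait I3 write@17>
7) issue 23, read 24, done 27, write 28  <struct: MulU busy until I6 writes@22>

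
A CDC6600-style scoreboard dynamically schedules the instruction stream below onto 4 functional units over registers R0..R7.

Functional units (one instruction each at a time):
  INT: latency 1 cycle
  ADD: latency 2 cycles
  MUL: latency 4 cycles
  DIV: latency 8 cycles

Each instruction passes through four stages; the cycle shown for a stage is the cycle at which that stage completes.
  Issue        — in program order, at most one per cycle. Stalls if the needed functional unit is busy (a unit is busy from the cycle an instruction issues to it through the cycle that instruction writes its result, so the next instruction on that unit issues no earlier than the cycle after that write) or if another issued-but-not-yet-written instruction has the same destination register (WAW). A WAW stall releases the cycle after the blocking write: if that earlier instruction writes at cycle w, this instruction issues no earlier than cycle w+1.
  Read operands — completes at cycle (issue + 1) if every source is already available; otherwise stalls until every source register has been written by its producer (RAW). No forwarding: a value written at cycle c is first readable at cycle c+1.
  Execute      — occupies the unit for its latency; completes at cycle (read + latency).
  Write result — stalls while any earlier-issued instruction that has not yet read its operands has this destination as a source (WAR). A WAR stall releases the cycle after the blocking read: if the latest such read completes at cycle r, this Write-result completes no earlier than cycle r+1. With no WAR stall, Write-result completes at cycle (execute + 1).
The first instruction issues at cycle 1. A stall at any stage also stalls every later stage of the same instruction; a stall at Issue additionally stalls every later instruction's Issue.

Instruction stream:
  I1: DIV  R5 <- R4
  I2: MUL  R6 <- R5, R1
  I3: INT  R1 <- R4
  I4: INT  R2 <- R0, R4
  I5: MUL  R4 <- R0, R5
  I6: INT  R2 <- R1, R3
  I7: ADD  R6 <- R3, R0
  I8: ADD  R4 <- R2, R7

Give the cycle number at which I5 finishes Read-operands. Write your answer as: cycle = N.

  I1 | 1 | 2 | 10 | 11
  I2 | 2 | 12 | 16 | 17   RAW R5: wait I1 write@11
  I3 | 3 | 4 | 5 | 13   WAR R1: wait I2 read@12
  I4 | 14 | 15 | 16 | 17   struct: INT busy until I3 writes@13
  I5 | 18 | 19 | 23 | 24   struct: MUL busy until I2 writes@17
  I6 | 19 | 20 | 21 | 22
  I7 | 20 | 21 | 23 | 24
  I8 | 25 | 26 | 28 | 29   struct: ADD busy until I7 writes@24

cycle = 19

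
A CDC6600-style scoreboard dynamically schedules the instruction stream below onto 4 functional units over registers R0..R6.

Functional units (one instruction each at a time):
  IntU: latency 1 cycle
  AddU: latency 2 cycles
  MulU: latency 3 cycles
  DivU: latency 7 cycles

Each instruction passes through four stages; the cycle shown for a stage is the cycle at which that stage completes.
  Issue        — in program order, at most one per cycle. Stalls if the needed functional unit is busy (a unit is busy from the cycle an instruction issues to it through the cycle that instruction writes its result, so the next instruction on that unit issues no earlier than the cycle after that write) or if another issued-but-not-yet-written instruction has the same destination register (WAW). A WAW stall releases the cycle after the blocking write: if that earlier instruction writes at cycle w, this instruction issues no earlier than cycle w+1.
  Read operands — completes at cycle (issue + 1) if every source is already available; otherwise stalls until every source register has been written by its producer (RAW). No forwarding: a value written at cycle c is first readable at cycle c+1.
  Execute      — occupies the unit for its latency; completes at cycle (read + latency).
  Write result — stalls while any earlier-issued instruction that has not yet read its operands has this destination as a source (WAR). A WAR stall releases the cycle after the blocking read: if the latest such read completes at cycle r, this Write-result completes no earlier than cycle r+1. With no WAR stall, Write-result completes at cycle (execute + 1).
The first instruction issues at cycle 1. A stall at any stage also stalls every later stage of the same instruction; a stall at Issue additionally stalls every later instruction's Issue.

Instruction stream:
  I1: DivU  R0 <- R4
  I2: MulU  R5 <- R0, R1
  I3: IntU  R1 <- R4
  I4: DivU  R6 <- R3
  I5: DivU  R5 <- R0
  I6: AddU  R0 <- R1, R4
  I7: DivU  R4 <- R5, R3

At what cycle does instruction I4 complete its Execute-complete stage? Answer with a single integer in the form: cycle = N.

cycle = 19

I1 -> (1, 2, 9, 10)
I2 -> (2, 11, 14, 15)  // RAW R0: wait I1 write@10
I3 -> (3, 4, 5, 12)  // WAR R1: wait I2 read@11
I4 -> (11, 12, 19, 20)  // struct: DivU busy until I1 writes@10
I5 -> (21, 22, 29, 30)  // struct: DivU busy until I4 writes@20
I6 -> (22, 23, 25, 26)
I7 -> (31, 32, 39, 40)  // struct: DivU busy until I5 writes@30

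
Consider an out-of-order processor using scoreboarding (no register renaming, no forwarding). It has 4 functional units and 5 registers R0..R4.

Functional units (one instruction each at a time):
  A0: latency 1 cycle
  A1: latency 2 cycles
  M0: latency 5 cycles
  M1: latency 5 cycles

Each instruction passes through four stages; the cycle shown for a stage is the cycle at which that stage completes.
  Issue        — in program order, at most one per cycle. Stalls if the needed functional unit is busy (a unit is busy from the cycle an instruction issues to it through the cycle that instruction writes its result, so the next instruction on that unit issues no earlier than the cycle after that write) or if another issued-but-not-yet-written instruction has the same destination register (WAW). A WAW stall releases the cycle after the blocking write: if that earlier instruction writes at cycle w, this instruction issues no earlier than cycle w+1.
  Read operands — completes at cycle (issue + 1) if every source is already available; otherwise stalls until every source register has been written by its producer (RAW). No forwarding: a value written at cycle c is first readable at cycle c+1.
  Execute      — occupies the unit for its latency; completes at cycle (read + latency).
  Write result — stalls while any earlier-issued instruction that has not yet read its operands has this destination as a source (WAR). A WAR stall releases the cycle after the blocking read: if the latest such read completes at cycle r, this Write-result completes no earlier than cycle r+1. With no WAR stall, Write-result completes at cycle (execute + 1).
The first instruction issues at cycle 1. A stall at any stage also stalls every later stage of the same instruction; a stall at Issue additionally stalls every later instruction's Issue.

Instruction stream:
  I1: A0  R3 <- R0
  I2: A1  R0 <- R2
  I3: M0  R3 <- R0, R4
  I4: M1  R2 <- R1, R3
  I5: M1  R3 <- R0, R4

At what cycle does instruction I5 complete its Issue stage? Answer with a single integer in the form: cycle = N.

  I1 | 1 | 2 | 3 | 4
  I2 | 2 | 3 | 5 | 6
  I3 | 5 | 7 | 12 | 13   WAW R3: wait I1 write@4 · RAW R0: wait I2 write@6
  I4 | 6 | 14 | 19 | 20   RAW R3: wait I3 write@13
  I5 | 21 | 22 | 27 | 28   struct: M1 busy until I4 writes@20

cycle = 21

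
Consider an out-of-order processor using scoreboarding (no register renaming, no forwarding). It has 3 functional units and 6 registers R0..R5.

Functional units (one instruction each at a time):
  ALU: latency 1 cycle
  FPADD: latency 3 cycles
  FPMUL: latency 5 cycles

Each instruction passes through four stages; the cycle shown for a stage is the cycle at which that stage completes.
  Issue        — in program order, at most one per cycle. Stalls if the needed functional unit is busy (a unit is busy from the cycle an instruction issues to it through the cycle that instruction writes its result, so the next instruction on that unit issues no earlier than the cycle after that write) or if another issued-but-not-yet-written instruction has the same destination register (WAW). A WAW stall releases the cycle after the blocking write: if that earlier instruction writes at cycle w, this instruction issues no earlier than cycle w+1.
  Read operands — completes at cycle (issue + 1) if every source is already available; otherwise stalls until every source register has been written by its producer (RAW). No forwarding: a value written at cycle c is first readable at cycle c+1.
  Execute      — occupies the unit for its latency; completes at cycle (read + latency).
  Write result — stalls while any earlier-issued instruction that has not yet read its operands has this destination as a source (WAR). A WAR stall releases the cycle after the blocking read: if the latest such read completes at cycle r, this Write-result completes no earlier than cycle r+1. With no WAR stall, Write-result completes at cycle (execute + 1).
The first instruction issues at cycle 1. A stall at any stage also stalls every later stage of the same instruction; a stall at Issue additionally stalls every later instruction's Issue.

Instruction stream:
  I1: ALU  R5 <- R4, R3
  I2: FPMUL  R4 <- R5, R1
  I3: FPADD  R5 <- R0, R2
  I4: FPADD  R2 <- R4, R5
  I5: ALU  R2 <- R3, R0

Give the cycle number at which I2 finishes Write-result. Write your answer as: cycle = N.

cycle = 11

[1] I1 issues→ALU
[2] I1 reads; I2 issues→FPMUL
[3] I1 exec-done
[4] I1 writes R5
[5] I2 reads; I3 issues→FPADD
[6] I3 reads
[9] I3 exec-done
[10] I2 exec-done; I3 writes R5
[11] I2 writes R4; I4 issues→FPADD
[12] I4 reads
[15] I4 exec-done
[16] I4 writes R2
[17] I5 issues→ALU
[18] I5 reads
[19] I5 exec-done
[20] I5 writes R2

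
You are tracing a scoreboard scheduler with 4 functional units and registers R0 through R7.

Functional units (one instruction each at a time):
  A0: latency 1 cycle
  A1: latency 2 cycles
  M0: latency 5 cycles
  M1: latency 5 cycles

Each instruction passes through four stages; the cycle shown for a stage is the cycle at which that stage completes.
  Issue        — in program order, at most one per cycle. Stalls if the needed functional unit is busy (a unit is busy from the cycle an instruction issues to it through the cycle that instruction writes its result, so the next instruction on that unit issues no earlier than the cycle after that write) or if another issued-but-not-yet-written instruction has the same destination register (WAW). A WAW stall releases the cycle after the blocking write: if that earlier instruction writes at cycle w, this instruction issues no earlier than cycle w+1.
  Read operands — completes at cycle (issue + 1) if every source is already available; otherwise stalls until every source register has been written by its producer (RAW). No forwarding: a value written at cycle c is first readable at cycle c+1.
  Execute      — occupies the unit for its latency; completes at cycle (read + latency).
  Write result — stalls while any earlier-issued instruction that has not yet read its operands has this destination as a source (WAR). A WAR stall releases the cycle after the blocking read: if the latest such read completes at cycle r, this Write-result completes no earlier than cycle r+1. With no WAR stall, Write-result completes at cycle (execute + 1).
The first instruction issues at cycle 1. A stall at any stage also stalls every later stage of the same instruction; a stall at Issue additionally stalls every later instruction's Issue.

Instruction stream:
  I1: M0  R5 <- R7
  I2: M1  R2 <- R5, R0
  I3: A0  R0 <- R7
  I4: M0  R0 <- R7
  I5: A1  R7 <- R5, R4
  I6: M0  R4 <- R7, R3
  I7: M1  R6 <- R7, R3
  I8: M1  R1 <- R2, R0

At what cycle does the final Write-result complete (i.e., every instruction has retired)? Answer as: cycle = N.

cycle 1: I1 issues→M0
cycle 2: I1 reads · I2 issues→M1
cycle 3: I3 issues→A0
cycle 4: I3 reads
cycle 5: I3 exec-done
cycle 7: I1 exec-done
cycle 8: I1 writes R5
cycle 9: I2 reads
cycle 10: I3 writes R0
cycle 11: I4 issues→M0
cycle 12: I4 reads · I5 issues→A1
cycle 13: I5 reads
cycle 14: I2 exec-done
cycle 15: I2 writes R2 · I5 exec-done
cycle 16: I5 writes R7
cycle 17: I4 exec-done
cycle 18: I4 writes R0
cycle 19: I6 issues→M0
cycle 20: I6 reads · I7 issues→M1
cycle 21: I7 reads
cycle 25: I6 exec-done
cycle 26: I6 writes R4 · I7 exec-done
cycle 27: I7 writes R6
cycle 28: I8 issues→M1
cycle 29: I8 reads
cycle 34: I8 exec-done
cycle 35: I8 writes R1

cycle = 35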